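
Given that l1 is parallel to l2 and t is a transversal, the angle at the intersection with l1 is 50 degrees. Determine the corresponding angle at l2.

When a transversal crosses parallel lines, angles in the same position at each intersection are called corresponding angles.
These are always equal, so the answer is 50 degrees.

50 degrees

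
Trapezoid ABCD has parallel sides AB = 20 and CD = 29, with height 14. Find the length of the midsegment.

The midsegment (median) of a trapezoid connects the midpoints of the non-parallel sides.
Its length is the average of the two bases: (20 + 29) / 2 = 49/2.

49/2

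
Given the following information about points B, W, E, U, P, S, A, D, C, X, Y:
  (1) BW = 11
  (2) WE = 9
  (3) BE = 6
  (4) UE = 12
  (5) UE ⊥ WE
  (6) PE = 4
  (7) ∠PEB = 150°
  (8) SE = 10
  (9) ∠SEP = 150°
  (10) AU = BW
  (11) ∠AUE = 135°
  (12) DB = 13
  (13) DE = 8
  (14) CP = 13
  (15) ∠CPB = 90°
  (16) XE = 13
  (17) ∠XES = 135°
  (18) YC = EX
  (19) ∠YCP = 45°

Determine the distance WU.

Step 1: By the law of cosines on triangle WEU: WU² = 9² + 12² − 2·9·12·cos(90°) = 225, so WU = 15.

Therefore, the length of WU = 15.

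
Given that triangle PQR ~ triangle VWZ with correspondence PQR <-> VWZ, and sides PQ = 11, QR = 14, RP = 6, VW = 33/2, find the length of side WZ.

Since the triangles are similar, the ratio of corresponding sides is constant.
Scale factor k = VW / PQ = 33/2 / 11 = 3/2
WZ = k * QR = 3/2 * 14 = 21

21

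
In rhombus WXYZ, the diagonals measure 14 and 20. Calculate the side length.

Half-diagonals are 7 and 10. side = sqrt(7^2 + 10^2) = sqrt(149)

sqrt(149)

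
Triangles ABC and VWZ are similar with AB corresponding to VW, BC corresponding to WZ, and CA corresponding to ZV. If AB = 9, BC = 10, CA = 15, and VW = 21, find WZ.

k = 21/9 = 7/3. WZ = 7/3 * 10 = 70/3.

70/3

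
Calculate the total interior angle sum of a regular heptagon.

The sum of interior angles of an n-sided polygon is (n - 2) * 180.
For n = 7: (7 - 2) * 180 = 5 * 180 = 900 degrees.

900 degrees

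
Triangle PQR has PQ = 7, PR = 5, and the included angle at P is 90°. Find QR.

The included angle is 90°, so the triangle is right-angled at P. The opposite side QR is the hypotenuse.
By the Pythagorean theorem: QR = sqrt(7^2 + 5^2) = sqrt(74) = sqrt(74).

sqrt(74)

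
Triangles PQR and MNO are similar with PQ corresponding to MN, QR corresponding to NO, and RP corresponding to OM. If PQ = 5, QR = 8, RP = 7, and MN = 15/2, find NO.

Since the triangles are similar, the ratio of corresponding sides is constant.
Scale factor k = MN / PQ = 15/2 / 5 = 3/2
NO = k * QR = 3/2 * 8 = 12

12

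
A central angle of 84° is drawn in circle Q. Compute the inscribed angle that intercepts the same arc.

By the inscribed angle theorem, the inscribed angle is half the central angle.
Inscribed angle = 84° / 2 = 42°

42°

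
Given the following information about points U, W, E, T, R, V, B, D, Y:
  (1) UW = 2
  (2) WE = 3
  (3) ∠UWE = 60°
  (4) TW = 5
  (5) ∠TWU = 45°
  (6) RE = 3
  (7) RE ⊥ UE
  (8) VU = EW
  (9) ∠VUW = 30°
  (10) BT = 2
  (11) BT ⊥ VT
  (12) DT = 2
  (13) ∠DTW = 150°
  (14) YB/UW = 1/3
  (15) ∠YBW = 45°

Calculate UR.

Step 1: By the law of cosines on triangle UWE: UE² = 2² + 3² − 2·2·3·cos(60°) = 7, so UE = √7.
Step 2: By the law of cosines on triangle UER: UR² = √7² + 3² − 2·√7·3·cos(90°) = 16, so UR = 4.

Therefore, the length of UR = 4.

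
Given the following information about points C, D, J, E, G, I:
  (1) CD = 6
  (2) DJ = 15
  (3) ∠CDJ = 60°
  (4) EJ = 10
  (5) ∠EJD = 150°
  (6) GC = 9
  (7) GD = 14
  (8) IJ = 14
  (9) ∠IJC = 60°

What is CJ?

Step 1: By the law of cosines on triangle CDJ: CJ² = 6² + 15² − 2·6·15·cos(60°) = 171, so CJ = 3·√19.

Therefore, the length of CJ = 3·√19.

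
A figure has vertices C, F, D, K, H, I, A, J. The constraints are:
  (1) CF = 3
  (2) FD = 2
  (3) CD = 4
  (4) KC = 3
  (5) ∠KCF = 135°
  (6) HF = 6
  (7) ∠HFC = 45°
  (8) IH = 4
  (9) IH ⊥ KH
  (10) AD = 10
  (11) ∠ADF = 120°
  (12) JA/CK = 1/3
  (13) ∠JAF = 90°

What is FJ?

From the given relations: JA = 1/3·CK = 1/3·3 = 1.
Step 1: By the law of cosines on triangle FDA: FA² = 2² + 10² − 2·2·10·cos(120°) = 124, so FA = 2·√31.
Step 2: By the law of cosines on triangle FAJ: FJ² = (2·√31)² + 1² − 2·2·√31·1·cos(90°) = 125, so FJ = 5·√5.

Therefore, the length of FJ = 5·√5.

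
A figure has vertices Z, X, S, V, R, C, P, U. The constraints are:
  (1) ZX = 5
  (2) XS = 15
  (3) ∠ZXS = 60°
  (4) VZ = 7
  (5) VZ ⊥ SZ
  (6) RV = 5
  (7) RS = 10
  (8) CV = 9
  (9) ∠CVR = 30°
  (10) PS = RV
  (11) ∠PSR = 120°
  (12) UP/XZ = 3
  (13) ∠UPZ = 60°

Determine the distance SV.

Step 1: By the law of cosines on triangle ZXS: ZS² = 5² + 15² − 2·5·15·cos(60°) = 175, so ZS = 5·√7.
Step 2: By the law of cosines on triangle SZV: SV² = (5·√7)² + 7² − 2·5·√7·7·cos(90°) = 224, so SV = 4·√14.

Therefore, the length of SV = 4·√14.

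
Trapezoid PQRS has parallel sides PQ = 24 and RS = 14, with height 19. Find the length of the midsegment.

midsegment = (24 + 14) / 2 = 38 / 2 = 19

19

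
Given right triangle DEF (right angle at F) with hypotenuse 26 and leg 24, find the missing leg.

EF = sqrt(26^2 - 24^2) = sqrt(100) = 10

10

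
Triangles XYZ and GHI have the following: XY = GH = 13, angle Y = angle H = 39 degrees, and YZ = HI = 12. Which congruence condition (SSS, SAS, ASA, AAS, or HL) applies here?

The given information provides:
XY = GH = 13, angle Y = angle H = 39 degrees, and YZ = HI = 12
This matches the SAS congruence theorem.
Two pairs of corresponding sides and the included angle are equal (Side-Angle-Side).

SAS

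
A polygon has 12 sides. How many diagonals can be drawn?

Each of the 12 vertices connects to 9 non-adjacent vertices via diagonals.
Total connections = 12 × 9 = 108, but each diagonal is counted twice.
Number of diagonals = 108 / 2 = 54.

54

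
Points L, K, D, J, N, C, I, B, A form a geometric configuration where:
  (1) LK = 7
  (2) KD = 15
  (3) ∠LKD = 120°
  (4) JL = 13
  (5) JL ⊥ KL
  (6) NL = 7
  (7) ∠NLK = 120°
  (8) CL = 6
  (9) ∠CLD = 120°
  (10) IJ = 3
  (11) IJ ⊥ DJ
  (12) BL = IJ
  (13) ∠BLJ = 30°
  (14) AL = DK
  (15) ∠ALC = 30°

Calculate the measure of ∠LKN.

Step 1: By the law of cosines on triangle KLN: KN² = 7² + 7² − 2·7·7·cos(120°) = 147, so KN = 7·√3.
Step 2: By the inverse law of cosines on triangle LKN: cos(∠LKN) = (7² + (7·√3)² − 7²) / (2·7·7·√3) = 147/169.74 = 0.866, so ∠LKN = 30°.

Therefore, the measure of angle ∠LKN = 30°.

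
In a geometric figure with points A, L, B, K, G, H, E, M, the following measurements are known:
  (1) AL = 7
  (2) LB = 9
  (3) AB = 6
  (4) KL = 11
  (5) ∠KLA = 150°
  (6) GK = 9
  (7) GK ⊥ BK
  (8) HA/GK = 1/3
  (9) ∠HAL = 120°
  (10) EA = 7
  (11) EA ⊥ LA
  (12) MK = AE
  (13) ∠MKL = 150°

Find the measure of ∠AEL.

Step 1: By the law of cosines on triangle EAL: EL² = 7² + 7² − 2·7·7·cos(90°) = 98, so EL = 7·√2.
Step 2: By the inverse law of cosines on triangle AEL: cos(∠AEL) = (7² + (7·√2)² − 7²) / (2·7·7·√2) = 98/138.59 = 0.7071, so ∠AEL = 45°.

Therefore, the measure of angle ∠AEL = 45°.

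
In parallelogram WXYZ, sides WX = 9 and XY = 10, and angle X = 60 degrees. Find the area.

Area = a * b * sin(theta)
Area = 9 * 10 * sin(60 degrees)
Area = 90 * sqrt(3)/2
Area = 45*sqrt(3)

45*sqrt(3)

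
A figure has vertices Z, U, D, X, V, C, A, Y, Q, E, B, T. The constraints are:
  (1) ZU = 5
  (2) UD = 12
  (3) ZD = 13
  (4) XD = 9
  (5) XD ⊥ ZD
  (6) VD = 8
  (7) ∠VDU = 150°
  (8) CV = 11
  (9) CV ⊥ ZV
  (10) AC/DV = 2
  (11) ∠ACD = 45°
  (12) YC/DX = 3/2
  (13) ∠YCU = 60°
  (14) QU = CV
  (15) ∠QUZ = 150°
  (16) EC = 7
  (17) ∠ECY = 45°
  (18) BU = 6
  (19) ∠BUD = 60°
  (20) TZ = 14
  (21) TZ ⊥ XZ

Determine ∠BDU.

Step 1: By the law of cosines on triangle DUB: DB² = 12² + 6² − 2·12·6·cos(60°) = 108, so DB = 6·√3.
Step 2: By the inverse law of cosines on triangle BDU: cos(∠BDU) = ((6·√3)² + 12² − 6²) / (2·6·√3·12) = 216/249.42 = 0.866, so ∠BDU = 30°.

Therefore, the measure of angle ∠BDU = 30°.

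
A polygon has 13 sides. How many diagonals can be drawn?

Each of the 13 vertices connects to 10 non-adjacent vertices via diagonals.
Total connections = 13 × 10 = 130, but each diagonal is counted twice.
Number of diagonals = 130 / 2 = 65.

65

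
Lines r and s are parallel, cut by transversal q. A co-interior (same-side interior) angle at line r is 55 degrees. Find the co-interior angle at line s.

Co-interior angles sum to 180: 180 - 55 = 125 degrees.

125 degrees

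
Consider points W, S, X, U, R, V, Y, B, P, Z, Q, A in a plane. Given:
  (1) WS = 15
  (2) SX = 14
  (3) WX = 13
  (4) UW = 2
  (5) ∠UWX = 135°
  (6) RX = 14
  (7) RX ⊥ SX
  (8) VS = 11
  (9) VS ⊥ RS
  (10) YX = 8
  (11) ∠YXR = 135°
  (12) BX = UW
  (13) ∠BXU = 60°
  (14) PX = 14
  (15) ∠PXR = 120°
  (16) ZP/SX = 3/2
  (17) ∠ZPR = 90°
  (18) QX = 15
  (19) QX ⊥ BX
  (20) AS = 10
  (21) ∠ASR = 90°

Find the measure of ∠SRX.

Step 1: By the law of cosines on triangle RXS: RS² = 14² + 14² − 2·14·14·cos(90°) = 392, so RS = 14·√2.
Step 2: By the inverse law of cosines on triangle SRX: cos(∠SRX) = ((14·√2)² + 14² − 14²) / (2·14·√2·14) = 392/554.37 = 0.7071, so ∠SRX = 45°.

Therefore, the measure of angle ∠SRX = 45°.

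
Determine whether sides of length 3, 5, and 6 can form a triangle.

For three segments to close into a triangle, no single side can be as long as the other two combined.
The longest side is 6, and 3 + 5 = 8 > 6.
A triangle can be formed.

Yes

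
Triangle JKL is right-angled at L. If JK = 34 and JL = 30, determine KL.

Rearranging the Pythagorean theorem to solve for the unknown leg:
leg^2 = hypotenuse^2 - known_leg^2 = 1156 - 900 = 256
leg = sqrt(256) = 16.

16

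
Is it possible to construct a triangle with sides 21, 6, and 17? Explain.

Check all three triangle inequalities:
21 + 6 = 27 > 17 ✓
21 + 17 = 38 > 6 ✓
6 + 17 = 23 > 21 ✓
All conditions hold, so these sides form a valid triangle.

Yes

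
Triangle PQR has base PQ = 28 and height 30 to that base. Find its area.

Area = (1/2) * base * height
Area = (1/2) * 28 * 30
Area = 420

420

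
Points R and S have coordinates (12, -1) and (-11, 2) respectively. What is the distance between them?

d = sqrt((-23)^2 + (3)^2) = sqrt(538)

sqrt(538)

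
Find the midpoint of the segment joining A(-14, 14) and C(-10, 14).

M = ((x₁ + x₂)/2, (y₁ + y₂)/2)
= ((-14 + -10)/2, (14 + 14)/2)
= (-24/2, 28/2) = (-12, 14)

(-12, 14)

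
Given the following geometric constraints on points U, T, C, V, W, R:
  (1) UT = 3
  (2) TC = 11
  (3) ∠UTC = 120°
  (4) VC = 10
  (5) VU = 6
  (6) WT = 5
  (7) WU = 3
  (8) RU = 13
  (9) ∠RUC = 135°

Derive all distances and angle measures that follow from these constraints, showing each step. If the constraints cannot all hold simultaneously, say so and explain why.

The constraints are consistent.

Step 1: From UT = 3, TC = 11, and ∠UTC = 120°, by the law of cosines:
  UC² = UT² + TC² - 2·UT·TC·cos(120°) = 9 + 121 + 33 = 163
  UC = √163

Step 2: From UT = 3, UW = 3, TW = 5, by the inverse law of cosines:
  cos(∠TUW) = (UT² + UW² - TW²) / (2·UT·UW)
  ∠TUW = 112.89°

Step 3: From TU = 3, TW = 5, UW = 3, by the inverse law of cosines:
  cos(∠UTW) = (TU² + TW² - UW²) / (2·TU·TW)
  ∠UTW = 33.56°

Step 4: From WT = 5, WU = 3, TU = 3, by the inverse law of cosines:
  cos(∠TWU) = (WT² + WU² - TU²) / (2·WT·WU)
  ∠TWU = 33.56°

Step 5: From CU = √163, UR = 13, and ∠CUR = 135°, by the law of cosines:
  CR² = CU² + UR² - 2·CU·UR·cos(135°) = 163 + 169 + 234.7 = 566.7
  CR ≈ 23.81

Step 6: From UC = √163, UT = 3, CT = 11, by the inverse law of cosines:
  cos(∠CUT) = (UC² + UT² - CT²) / (2·UC·UT)
  ∠CUT = 48.26°

Step 7: From UC = √163, UV = 6, CV = 10, by the inverse law of cosines:
  cos(∠CUV) = (UC² + UV² - CV²) / (2·UC·UV)
  ∠CUV = 49.75°

Step 8: From CT = 11, CU = √163, TU = 3, by the inverse law of cosines:
  cos(∠TCU) = (CT² + CU² - TU²) / (2·CT·CU)
  ∠TCU = 11.74°

Step 9: From CU = √163, CV = 10, UV = 6, by the inverse law of cosines:
  cos(∠UCV) = (CU² + CV² - UV²) / (2·CU·CV)
  ∠UCV = 27.25°

Step 10: From VC = 10, VU = 6, CU = √163, by the inverse law of cosines:
  cos(∠CVU) = (VC² + VU² - CU²) / (2·VC·VU)
  ∠CVU = 103°

Step 11: From CR = 23.81, CU = √163, RU = 13, by the inverse law of cosines:
  cos(∠RCU) = (CR² + CU² - RU²) / (2·CR·CU)
  ∠RCU = 22.71°

Step 12: From RC = 23.81, RU = 13, CU = √163, by the inverse law of cosines:
  cos(∠CRU) = (RC² + RU² - CU²) / (2·RC·RU)
  ∠CRU = 22.29°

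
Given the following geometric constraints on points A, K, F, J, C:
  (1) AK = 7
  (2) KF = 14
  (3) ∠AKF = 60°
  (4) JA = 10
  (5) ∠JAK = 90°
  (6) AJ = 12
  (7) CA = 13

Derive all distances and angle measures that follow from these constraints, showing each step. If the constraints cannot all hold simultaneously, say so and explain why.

These constraints are not satisfiable: (4) JA = 10 and (6) AJ = 12 assign two different lengths to the same segment. No planar figure meets all of them, so nothing further can be derived.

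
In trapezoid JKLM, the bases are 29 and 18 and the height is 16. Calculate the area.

Area of a trapezoid = (base1 + base2) * height / 2
Area = (29 + 18) * 16 / 2
Area = 47 * 16 / 2
Area = 752 / 2
Area = 376

376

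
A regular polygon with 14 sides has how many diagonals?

Total line segments between 14 vertices = C(14,2) = 91.
Subtract the 14 sides: 91 - 14 = 77 diagonals.

77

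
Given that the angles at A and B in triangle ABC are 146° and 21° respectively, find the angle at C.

By the triangle angle sum property, the three interior angles of any triangle add up to 180°.
We know angle A = 146° and angle B = 21°, so their sum is 167°.
Therefore angle C = 180° - 167° = 13°.

13 degrees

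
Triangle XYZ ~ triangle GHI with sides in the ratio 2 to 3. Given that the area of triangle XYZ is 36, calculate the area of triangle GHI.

For similar figures, the area ratio equals the square of the side ratio.
Side ratio (XYZ to GHI) = 2:3, so area ratio = 2^2:3^2 = 4:9.
If the area of XYZ is 36, then the area of GHI = 36 * (9/4) = 81.

81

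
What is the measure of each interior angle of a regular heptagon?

Each interior angle of a regular n-gon is (n - 2) * 180 / n.
For n = 7: (7 - 2) * 180 / 7 = 900/7 = 900/7 degrees.

900/7 degrees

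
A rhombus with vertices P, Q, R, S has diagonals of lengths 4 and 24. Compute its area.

Area of a rhombus = (d1 * d2) / 2
Area = (4 * 24) / 2
Area = 96 / 2
Area = 48

48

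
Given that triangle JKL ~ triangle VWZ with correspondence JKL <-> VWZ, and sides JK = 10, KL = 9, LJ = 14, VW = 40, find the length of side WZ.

k = 40/10 = 4. WZ = 4 * 9 = 36.

36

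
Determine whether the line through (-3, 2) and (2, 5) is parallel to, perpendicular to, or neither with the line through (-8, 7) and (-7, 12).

Slope of line 1: m1 = (5 - 2)/(2 - -3) = 3/5 = 3/5
Slope of line 2: m2 = (12 - 7)/(-7 - -8) = 5/1 = 5
For parallel lines we need equal slopes: 3/5 != 5.
For perpendicular lines we need m1*m2 = -1: (3/5)(5) = 3 != -1.
Since neither condition holds, the lines are neither parallel nor perpendicular.

Neither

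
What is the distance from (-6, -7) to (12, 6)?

The horizontal distance is |12 - -6| = 18 and the vertical distance is |6 - -7| = 13.
By the Pythagorean theorem, d = sqrt(18^2 + 13^2) = sqrt(493).

sqrt(493)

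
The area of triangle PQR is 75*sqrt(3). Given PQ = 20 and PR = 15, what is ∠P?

Area = (1/2) * a * b * sin(C)
sin(C) = 2 * Area / (a * b)
sin(C) = 2 * 75*sqrt(3) / (20 * 15)
sin(C) = sqrt(3)/2
C = arcsin(sqrt(3)/2) = 60°
Since sin(180° - C) = sin(C), the obtuse angle 120° gives the same area, so C = 60° or C = 120°.

60° or 120°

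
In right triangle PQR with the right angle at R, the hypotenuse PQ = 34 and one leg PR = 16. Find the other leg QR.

QR = sqrt(34^2 - 16^2) = sqrt(900) = 30

30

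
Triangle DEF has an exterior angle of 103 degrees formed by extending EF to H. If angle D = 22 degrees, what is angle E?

By the exterior angle theorem: exterior angle = sum of remote interior angles.
103 = 22 + angle E
angle E = 103 - 22 = 81 degrees

81 degrees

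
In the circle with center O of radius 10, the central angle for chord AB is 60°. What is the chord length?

Chord length = 2r sin(θ/2)
= 2 × 10 × sin(60°/2)
= 2 × 10 × sin(30°)
= 10

10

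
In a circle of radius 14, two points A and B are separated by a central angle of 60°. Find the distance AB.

Drop a perpendicular from the center to the chord, bisecting both the chord and the central angle.
Each half-chord = r sin(θ/2) = 14 sin(30°).
The full chord = 2 × 14 × sin(30°) = 14.

14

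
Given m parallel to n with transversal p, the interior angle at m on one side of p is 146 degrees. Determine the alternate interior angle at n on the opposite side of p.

Alternate interior angles formed by parallel lines and a transversal are equal.
The given angle is 146 degrees.
The alternate interior angle = 146 degrees.

146 degrees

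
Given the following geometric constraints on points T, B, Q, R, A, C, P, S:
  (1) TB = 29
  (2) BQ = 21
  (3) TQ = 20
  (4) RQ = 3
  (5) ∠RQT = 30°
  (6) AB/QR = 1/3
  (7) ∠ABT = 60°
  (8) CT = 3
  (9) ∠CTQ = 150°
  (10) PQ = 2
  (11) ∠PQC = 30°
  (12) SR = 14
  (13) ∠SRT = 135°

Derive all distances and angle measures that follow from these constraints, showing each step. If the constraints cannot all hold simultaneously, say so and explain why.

The constraints are consistent.

From the given relations:
  AB = 1/3·QR = 1/3·3 = 1

Step 1: From TQ = 20, QR = 3, and ∠TQR = 30°, by the law of cosines:
  TR² = TQ² + QR² - 2·TQ·QR·cos(30°) = 400 + 9 - 103.9 = 305.1
  TR ≈ 17.47

Step 2: From TB = 29, BA = 1, and ∠TBA = 60°, by the law of cosines:
  TA² = TB² + BA² - 2·TB·BA·cos(60°) = 841 + 1 - 29 = 813
  TA ≈ 28.51

Step 3: From QT = 20, TC = 3, and ∠QTC = 150°, by the law of cosines:
  QC² = QT² + TC² - 2·QT·TC·cos(150°) = 400 + 9 + 103.9 = 512.9
  QC ≈ 22.65

Step 4: From TB = 29, TQ = 20, BQ = 21, by the inverse law of cosines:
  cos(∠BTQ) = (TB² + TQ² - BQ²) / (2·TB·TQ)
  ∠BTQ = 46.4°

Step 5: From BQ = 21, BT = 29, QT = 20, by the inverse law of cosines:
  cos(∠QBT) = (BQ² + BT² - QT²) / (2·BQ·BT)
  ∠QBT = 43.6°

Step 6: From QB = 21, QT = 20, BT = 29, by the inverse law of cosines:
  cos(∠BQT) = (QB² + QT² - BT²) / (2·QB·QT)
  ∠BQT = 90°

Step 7: From TR = 17.47, RS = 14, and ∠TRS = 135°, by the law of cosines:
  TS² = TR² + RS² - 2·TR·RS·cos(135°) = 305.1 + 196 + 345.8 = 846.9
  TS ≈ 29.1

Step 8: From CQ = 22.65, QP = 2, and ∠CQP = 30°, by the law of cosines:
  CP² = CQ² + QP² - 2·CQ·QP·cos(30°) = 512.9 + 4 - 78.45 = 438.5
  CP ≈ 20.94

Step 9: From TA = 28.51, TB = 29, AB = 1, by the inverse law of cosines:
  cos(∠ATB) = (TA² + TB² - AB²) / (2·TA·TB)
  ∠ATB = 1.74°

Step 10: From TQ = 20, TR = 17.47, QR = 3, by the inverse law of cosines:
  cos(∠QTR) = (TQ² + TR² - QR²) / (2·TQ·TR)
  ∠QTR = 4.93°

Step 11: From QC = 22.65, QT = 20, CT = 3, by the inverse law of cosines:
  cos(∠CQT) = (QC² + QT² - CT²) / (2·QC·QT)
  ∠CQT = 3.8°

Step 12: From RQ = 3, RT = 17.47, QT = 20, by the inverse law of cosines:
  cos(∠QRT) = (RQ² + RT² - QT²) / (2·RQ·RT)
  ∠QRT = 145.07°

Step 13: From AB = 1, AT = 28.51, BT = 29, by the inverse law of cosines:
  cos(∠BAT) = (AB² + AT² - BT²) / (2·AB·AT)
  ∠BAT = 118.26°

Step 14: From CQ = 22.65, CT = 3, QT = 20, by the inverse law of cosines:
  cos(∠QCT) = (CQ² + CT² - QT²) / (2·CQ·CT)
  ∠QCT = 26.2°

Step 15: From TR = 17.47, TS = 29.1, RS = 14, by the inverse law of cosines:
  cos(∠RTS) = (TR² + TS² - RS²) / (2·TR·TS)
  ∠RTS = 19.89°

Step 16: From CP = 20.94, CQ = 22.65, PQ = 2, by the inverse law of cosines:
  cos(∠PCQ) = (CP² + CQ² - PQ²) / (2·CP·CQ)
  ∠PCQ = 2.74°

Step 17: From PC = 20.94, PQ = 2, CQ = 22.65, by the inverse law of cosines:
  cos(∠CPQ) = (PC² + PQ² - CQ²) / (2·PC·PQ)
  ∠CPQ = 147.26°

Step 18: From SR = 14, ST = 29.1, RT = 17.47, by the inverse law of cosines:
  cos(∠RST) = (SR² + ST² - RT²) / (2·SR·ST)
  ∠RST = 25.11°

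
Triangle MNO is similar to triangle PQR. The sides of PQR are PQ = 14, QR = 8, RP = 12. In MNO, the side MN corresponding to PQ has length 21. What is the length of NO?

k = 21/14 = 3/2. NO = 3/2 * 8 = 12.

12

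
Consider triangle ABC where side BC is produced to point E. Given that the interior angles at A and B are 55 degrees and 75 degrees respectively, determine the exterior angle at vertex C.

By the exterior angle theorem, an exterior angle of a triangle equals the sum of the two remote interior angles.
Exterior angle = angle A + angle B
Exterior angle = 55 + 75 = 130 degrees

130 degrees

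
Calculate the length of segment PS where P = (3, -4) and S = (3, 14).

The horizontal distance is |3 - 3| = 0 and the vertical distance is |14 - -4| = 18.
By the Pythagorean theorem, d = sqrt(0^2 + 18^2) = sqrt(324) = 18.

18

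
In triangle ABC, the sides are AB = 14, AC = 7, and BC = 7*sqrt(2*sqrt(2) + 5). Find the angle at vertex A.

By the inverse law of cosines: cos(A) = (AB² + AC² - BC²) / (2 × AB × AC)
cos(A) = (14² + 7² - (7*sqrt(2*sqrt(2) + 5))²) / (2 × 14 × 7)
cos(A) = (196 + 49 - (98*sqrt(2) + 245)) / 196
cos(A) = -sqrt(2)/2
A = arccos(-sqrt(2)/2) = 135°

135°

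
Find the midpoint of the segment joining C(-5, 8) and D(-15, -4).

The midpoint is the average of the coordinates:
x: (-5 + -15)/2 = -10
y: (8 + -4)/2 = 2
Midpoint = (-10, 2)

(-10, 2)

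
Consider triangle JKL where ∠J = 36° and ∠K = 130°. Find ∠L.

angle L = 180 - 36 - 130 = 14 degrees.

14 degrees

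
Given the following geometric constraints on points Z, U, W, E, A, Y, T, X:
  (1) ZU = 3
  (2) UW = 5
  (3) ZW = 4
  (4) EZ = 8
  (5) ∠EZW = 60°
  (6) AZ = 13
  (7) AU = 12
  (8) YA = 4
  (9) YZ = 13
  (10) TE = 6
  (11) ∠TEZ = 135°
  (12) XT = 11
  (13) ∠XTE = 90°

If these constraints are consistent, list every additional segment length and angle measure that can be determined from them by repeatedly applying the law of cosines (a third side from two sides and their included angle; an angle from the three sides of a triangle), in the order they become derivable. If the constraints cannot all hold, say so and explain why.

The constraints are consistent. Derivable facts, in order:
After 1 step:
- EX = √157
- WE = 4·√3
- ZT ≈ 12.96
- ∠AUZ = 102.84°
- ∠AYZ = 81.15°
- ∠AZU = 64.16°
- ∠AZY = 17.7°
- ∠UAZ = 13°
- ∠UWZ = 36.87°
- ∠UZW = 90°
- ∠WUZ = 53.13°
- ∠YAZ = 81.15°
After 2 steps:
- ∠ETZ = 25.89°
- ∠EWZ = 90°
- ∠EXT = 28.61°
- ∠EZT = 19.11°
- ∠TEX = 61.39°
- ∠WEZ = 30°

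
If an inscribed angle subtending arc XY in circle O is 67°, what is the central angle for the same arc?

Central angle = 2 × 67° = 134° (inscribed angle theorem).

134°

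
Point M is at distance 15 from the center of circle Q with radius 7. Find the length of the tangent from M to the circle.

The tangent, radius, and line from the external point to the center form a right triangle.
The right angle is where the tangent meets the radius.
By the Pythagorean theorem: tangent² + 7² = 15²
tangent² = 225 - 49 = 176
tangent = 4*sqrt(11)

4*sqrt(11)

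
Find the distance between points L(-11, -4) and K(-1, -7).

The horizontal distance is |-1 - -11| = 10 and the vertical distance is |-7 - -4| = 3.
By the Pythagorean theorem, d = sqrt(10^2 + 3^2) = sqrt(109).

sqrt(109)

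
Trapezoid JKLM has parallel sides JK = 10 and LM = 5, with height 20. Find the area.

Area of a trapezoid = (base1 + base2) * height / 2
Area = (10 + 5) * 20 / 2
Area = 15 * 20 / 2
Area = 300 / 2
Area = 150

150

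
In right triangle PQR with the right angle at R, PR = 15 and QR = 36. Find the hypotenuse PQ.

By the Pythagorean theorem: PQ^2 = PR^2 + QR^2
PQ^2 = 15^2 + 36^2 = 225 + 1296 = 1521
PQ = sqrt(1521) = 39

39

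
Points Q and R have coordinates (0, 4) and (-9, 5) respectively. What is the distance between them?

d = sqrt((-9 - 0)^2 + (5 - 4)^2)
d = sqrt(-9^2 + 1^2)
d = sqrt(81 + 1)
d = sqrt(82)

sqrt(82)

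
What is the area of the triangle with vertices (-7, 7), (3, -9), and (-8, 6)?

The Shoelace formula computes the area from vertex coordinates by summing cross products.
For vertices (-7,7), (3,-9), (-8,6):
Signed sum = -7*-9 - 3*7 + 3*6 - -8*-9 + -8*7 - -7*6
= 42 + -54 + -14 = -26
Area = (1/2)|-26| = 13.

13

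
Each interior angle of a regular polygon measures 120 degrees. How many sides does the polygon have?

Exterior angle = 180 - 120 = 60. n = 360 / 60 = 6.

6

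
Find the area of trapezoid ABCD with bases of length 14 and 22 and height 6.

Area of a trapezoid = (base1 + base2) * height / 2
Area = (14 + 22) * 6 / 2
Area = 36 * 6 / 2
Area = 216 / 2
Area = 108

108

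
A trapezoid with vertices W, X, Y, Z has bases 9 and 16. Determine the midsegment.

The midsegment of a trapezoid = (base1 + base2) / 2
midsegment = (9 + 16) / 2
midsegment = 25 / 2
midsegment = 25/2

25/2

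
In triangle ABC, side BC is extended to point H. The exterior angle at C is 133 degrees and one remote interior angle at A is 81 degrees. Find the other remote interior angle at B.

angle B = 133 - 81 = 52 degrees (exterior angle theorem).

52 degrees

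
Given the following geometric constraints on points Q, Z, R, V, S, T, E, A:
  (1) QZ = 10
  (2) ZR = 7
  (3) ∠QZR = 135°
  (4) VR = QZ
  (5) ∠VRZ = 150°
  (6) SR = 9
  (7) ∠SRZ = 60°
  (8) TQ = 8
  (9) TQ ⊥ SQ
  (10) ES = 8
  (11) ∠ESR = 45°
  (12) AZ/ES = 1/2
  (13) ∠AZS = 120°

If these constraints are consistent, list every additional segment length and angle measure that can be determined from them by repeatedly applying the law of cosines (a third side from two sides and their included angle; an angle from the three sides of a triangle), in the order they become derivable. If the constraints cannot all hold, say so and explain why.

The constraints are consistent. Derivable facts, in order:
After 1 step:
- QR ≈ 15.75
- RE ≈ 6.57
- ZS = √67
- ZV ≈ 16.44
After 2 steps:
- SA ≈ 10.76
- ∠ERS = 59.42°
- ∠QRZ = 26.68°
- ∠RES = 75.58°
- ∠RQZ = 18.32°
- ∠RSZ = 47.78°
- ∠RVZ = 12.29°
- ∠RZS = 72.22°
- ∠RZV = 17.71°
After 3 steps:
- ∠ASZ = 18.78°
- ∠SAZ = 41.22°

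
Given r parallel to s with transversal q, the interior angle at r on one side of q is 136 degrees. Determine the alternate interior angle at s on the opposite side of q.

Alternate interior angles formed by parallel lines and a transversal are equal.
The given angle is 136 degrees.
The alternate interior angle = 136 degrees.

136 degrees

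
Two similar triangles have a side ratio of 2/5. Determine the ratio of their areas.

Area ratio = (side ratio)^2 = (2/5)^2 = 4:25.

4:25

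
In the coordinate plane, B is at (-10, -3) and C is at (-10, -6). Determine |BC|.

d = sqrt((-10 - -10)^2 + (-6 - -3)^2)
d = sqrt(0^2 + -3^2)
d = sqrt(0 + 9)
d = sqrt(9) = 3

3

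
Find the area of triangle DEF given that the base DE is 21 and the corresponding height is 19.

Area = (1/2)(21)(19) = 399/2

399/2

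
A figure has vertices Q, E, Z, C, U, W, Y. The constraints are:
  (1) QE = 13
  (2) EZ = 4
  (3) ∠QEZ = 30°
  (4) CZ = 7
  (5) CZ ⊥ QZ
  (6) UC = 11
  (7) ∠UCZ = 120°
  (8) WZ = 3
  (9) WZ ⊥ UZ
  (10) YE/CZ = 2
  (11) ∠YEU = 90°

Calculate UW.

Step 1: By the law of cosines on triangle ZCU: ZU² = 7² + 11² − 2·7·11·cos(120°) = 247, so ZU ≈ 15.72.
Step 2: By the law of cosines on triangle UZW: UW² = 15.72² + 3² − 2·15.72·3·cos(90°) = 256, so UW = 16.

Therefore, the length of UW = 16.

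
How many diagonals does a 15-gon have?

The number of diagonals in an n-gon is n(n - 3)/2.
For n = 15: 15(15 - 3)/2 = 15 × 12 / 2 = 90.

90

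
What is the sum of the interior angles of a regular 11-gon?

The sum of interior angles of an n-sided polygon is (n - 2) * 180.
For n = 11: (11 - 2) * 180 = 9 * 180 = 1620 degrees.

1620 degrees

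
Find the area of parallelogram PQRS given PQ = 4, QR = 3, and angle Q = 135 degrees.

The area of a parallelogram equals the product of two adjacent sides times the sine of the included angle.
This is because the height equals 3 * sin(135°) = 3*sqrt(2)/2.
Area = 4 * 3*sqrt(2)/2 = 6*sqrt(2)

6*sqrt(2)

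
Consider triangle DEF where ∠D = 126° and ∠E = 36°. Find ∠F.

The interior angles sum to 180°: angle F = 180 - 126 - 36 = 18°.
The triangle is obtuse (angles 126°, 36°, 18°).

18 degrees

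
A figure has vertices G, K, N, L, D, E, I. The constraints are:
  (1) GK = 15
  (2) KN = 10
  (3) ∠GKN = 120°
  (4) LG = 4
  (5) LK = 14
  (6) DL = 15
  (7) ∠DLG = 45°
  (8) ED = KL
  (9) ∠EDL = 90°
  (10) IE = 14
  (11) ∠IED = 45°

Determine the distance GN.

Step 1: By the law of cosines on triangle GKN: GN² = 15² + 10² − 2·15·10·cos(120°) = 475, so GN = 5·√19.

Therefore, the length of GN = 5·√19.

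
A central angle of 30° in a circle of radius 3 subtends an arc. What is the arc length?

Arc length = 2π(3)(1/12) = pi/2

pi/2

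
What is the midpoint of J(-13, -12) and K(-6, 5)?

The midpoint is the average of the coordinates:
x: (-13 + -6)/2 = -19/2
y: (-12 + 5)/2 = -7/2
Midpoint = (-19/2, -7/2)

(-19/2, -7/2)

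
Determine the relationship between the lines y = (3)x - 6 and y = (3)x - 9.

Slope of line 1: m1 = 3
Slope of line 2: m2 = 3
m1 = m2, so the lines are parallel.

Parallel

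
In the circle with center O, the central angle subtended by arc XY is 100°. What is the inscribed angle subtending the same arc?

Inscribed angle = 100° / 2 = 50° (inscribed angle theorem).

50°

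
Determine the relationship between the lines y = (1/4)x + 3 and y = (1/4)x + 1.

Slope of line 1: m1 = 1/4
Slope of line 2: m2 = 1/4
m1 = m2, so the lines are parallel.

Parallel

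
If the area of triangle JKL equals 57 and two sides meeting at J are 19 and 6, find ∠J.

Area = (1/2) * a * b * sin(C)
sin(C) = 2 * Area / (a * b)
sin(C) = 2 * 57 / (19 * 6)
sin(C) = 1
C = arcsin(1) = 90°

90°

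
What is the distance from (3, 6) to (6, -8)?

The horizontal distance is |6 - 3| = 3 and the vertical distance is |-8 - 6| = 14.
By the Pythagorean theorem, d = sqrt(3^2 + 14^2) = sqrt(205).

sqrt(205)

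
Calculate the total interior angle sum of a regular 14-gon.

The sum of interior angles of an n-sided polygon is (n - 2) * 180.
For n = 14: (14 - 2) * 180 = 12 * 180 = 2160 degrees.

2160 degrees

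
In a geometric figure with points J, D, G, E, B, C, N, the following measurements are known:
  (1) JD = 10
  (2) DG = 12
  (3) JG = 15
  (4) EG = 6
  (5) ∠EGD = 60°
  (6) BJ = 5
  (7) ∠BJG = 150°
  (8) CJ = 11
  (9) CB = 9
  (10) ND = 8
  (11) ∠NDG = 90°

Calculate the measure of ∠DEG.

Step 1: By the law of cosines on triangle EGD: ED² = 6² + 12² − 2·6·12·cos(60°) = 108, so ED = 6·√3.
Step 2: By the inverse law of cosines on triangle DEG: cos(∠DEG) = ((6·√3)² + 6² − 12²) / (2·6·√3·6) = 0/124.71 = 0, so ∠DEG = 90°.

Therefore, the measure of angle ∠DEG = 90°.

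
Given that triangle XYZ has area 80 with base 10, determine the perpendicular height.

Area = (1/2) * base * height
height = 2 * Area / base
height = 2 * 80 / 10
height = 160 / 10
height = 16

16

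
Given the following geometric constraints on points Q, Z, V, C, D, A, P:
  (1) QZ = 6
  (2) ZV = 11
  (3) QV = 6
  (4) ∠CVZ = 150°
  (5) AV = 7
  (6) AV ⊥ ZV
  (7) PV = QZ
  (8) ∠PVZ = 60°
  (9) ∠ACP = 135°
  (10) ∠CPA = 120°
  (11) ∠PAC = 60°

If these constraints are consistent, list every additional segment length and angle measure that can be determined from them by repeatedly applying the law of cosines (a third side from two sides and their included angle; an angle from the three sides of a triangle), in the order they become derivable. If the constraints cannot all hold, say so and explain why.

These constraints are not satisfiable: (9), (10) and (11) are the three interior angles of triangle ACP, which must sum to 180°, but 135° + 120° + 60° = 315°. No planar figure meets all of them, so nothing further can be derived.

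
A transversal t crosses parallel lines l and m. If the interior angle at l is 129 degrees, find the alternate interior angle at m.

Alternate interior angles formed by parallel lines and a transversal are equal.
The given angle is 129 degrees.
The alternate interior angle = 129 degrees.

129 degrees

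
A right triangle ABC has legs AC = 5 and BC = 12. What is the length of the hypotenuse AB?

In a right triangle, the square of the hypotenuse equals the sum of the squares of the two legs.
The legs are 5 and 12, so the hypotenuse = sqrt(25 + 144) = sqrt(169) = 13.

13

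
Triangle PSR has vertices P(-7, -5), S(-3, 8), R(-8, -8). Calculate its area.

The Shoelace formula computes the area from vertex coordinates by summing cross products.
For vertices (-7,-5), (-3,8), (-8,-8):
Signed sum = -7*8 - -3*-5 + -3*-8 - -8*8 + -8*-5 - -7*-8
= -71 + 88 + -16 = 1
Area = (1/2)|1| = 1/2.

1/2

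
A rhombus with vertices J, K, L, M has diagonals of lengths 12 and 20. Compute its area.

Area of a rhombus = (d1 * d2) / 2
Area = (12 * 20) / 2
Area = 240 / 2
Area = 120

120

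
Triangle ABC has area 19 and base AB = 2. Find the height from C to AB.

height = 2 * 19 / 2 = 19

19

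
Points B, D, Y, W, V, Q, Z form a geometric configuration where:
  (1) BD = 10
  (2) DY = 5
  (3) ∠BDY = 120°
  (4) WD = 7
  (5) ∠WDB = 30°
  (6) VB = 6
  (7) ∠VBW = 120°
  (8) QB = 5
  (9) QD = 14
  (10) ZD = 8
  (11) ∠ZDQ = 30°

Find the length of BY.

Step 1: By the law of cosines on triangle BDY: BY² = 10² + 5² − 2·10·5·cos(120°) = 175, so BY = 5·√7.

Therefore, the length of BY = 5·√7.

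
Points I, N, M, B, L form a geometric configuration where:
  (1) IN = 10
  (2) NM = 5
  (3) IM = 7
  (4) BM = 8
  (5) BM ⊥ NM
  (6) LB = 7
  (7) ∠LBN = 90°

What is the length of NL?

Step 1: By the law of cosines on triangle BMN: BN² = 8² + 5² − 2·8·5·cos(90°) = 89, so BN = √89.
Step 2: By the law of cosines on triangle NBL: NL² = √89² + 7² − 2·√89·7·cos(90°) = 138, so NL = √138.

Therefore, the length of NL = √138.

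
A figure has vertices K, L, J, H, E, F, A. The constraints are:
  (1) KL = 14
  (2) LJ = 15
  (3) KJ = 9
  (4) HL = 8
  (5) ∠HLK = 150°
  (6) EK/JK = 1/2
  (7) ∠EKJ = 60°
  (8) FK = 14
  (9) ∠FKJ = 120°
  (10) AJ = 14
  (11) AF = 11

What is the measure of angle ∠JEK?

From the given relations: EK = 1/2·JK = 1/2·9 ≈ 4.5.
Step 1: By the law of cosines on triangle EKJ: EJ² = 4.5² + 9² − 2·4.5·9·cos(60°) = 60.75, so EJ = 9/2·√3.
Step 2: By the inverse law of cosines on triangle JEK: cos(∠JEK) = ((9/2·√3)² + 4.5² − 9²) / (2·9/2·√3·4.5) = 0/70.15 = 0, so ∠JEK = 90°.

Therefore, the measure of angle ∠JEK = 90°.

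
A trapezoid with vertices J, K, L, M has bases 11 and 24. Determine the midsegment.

The midsegment of a trapezoid = (base1 + base2) / 2
midsegment = (11 + 24) / 2
midsegment = 35 / 2
midsegment = 35/2

35/2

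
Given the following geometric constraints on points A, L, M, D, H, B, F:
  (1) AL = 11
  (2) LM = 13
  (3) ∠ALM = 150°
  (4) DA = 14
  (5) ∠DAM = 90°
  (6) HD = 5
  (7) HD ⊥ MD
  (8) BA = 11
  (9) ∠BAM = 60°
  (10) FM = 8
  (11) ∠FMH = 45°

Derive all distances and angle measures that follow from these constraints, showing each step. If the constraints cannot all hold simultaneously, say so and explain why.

The constraints are consistent.

Step 1: From AL = 11, LM = 13, and ∠ALM = 150°, by the law of cosines:
  AM² = AL² + LM² - 2·AL·LM·cos(150°) = 121 + 169 + 247.7 = 537.7
  AM ≈ 23.19

Step 2: From MA = 23.19, AD = 14, and ∠MAD = 90°, by the law of cosines:
  MD² = MA² + AD² - 2·MA·AD·cos(90°) = 537.7 + 196 - 0 = 733.7
  MD ≈ 27.09

Step 3: From MA = 23.19, AB = 11, and ∠MAB = 60°, by the law of cosines:
  MB² = MA² + AB² - 2·MA·AB·cos(60°) = 537.7 + 121 - 255.1 = 403.6
  MB ≈ 20.09

Step 4: From AL = 11, AM = 23.19, LM = 13, by the inverse law of cosines:
  cos(∠LAM) = (AL² + AM² - LM²) / (2·AL·AM)
  ∠LAM = 16.28°

Step 5: From MA = 23.19, ML = 13, AL = 11, by the inverse law of cosines:
  cos(∠AML) = (MA² + ML² - AL²) / (2·MA·ML)
  ∠AML = 13.72°

Step 6: From MD = 27.09, DH = 5, and ∠MDH = 90°, by the law of cosines:
  MH² = MD² + DH² - 2·MD·DH·cos(90°) = 733.7 + 25 - 0 = 758.7
  MH ≈ 27.54

Step 7: From MA = 23.19, MB = 20.09, AB = 11, by the inverse law of cosines:
  cos(∠AMB) = (MA² + MB² - AB²) / (2·MA·MB)
  ∠AMB = 28.31°

Step 8: From MA = 23.19, MD = 27.09, AD = 14, by the inverse law of cosines:
  cos(∠AMD) = (MA² + MD² - AD²) / (2·MA·MD)
  ∠AMD = 31.12°

Step 9: From DA = 14, DM = 27.09, AM = 23.19, by the inverse law of cosines:
  cos(∠ADM) = (DA² + DM² - AM²) / (2·DA·DM)
  ∠ADM = 58.88°

Step 10: From BA = 11, BM = 20.09, AM = 23.19, by the inverse law of cosines:
  cos(∠ABM) = (BA² + BM² - AM²) / (2·BA·BM)
  ∠ABM = 91.69°

Step 11: From HM = 27.54, MF = 8, and ∠HMF = 45°, by the law of cosines:
  HF² = HM² + MF² - 2·HM·MF·cos(45°) = 758.7 + 64 - 311.6 = 511.1
  HF ≈ 22.61

Step 12: From MD = 27.09, MH = 27.54, DH = 5, by the inverse law of cosines:
  cos(∠DMH) = (MD² + MH² - DH²) / (2·MD·MH)
  ∠DMH = 10.46°

Step 13: From HD = 5, HM = 27.54, DM = 27.09, by the inverse law of cosines:
  cos(∠DHM) = (HD² + HM² - DM²) / (2·HD·HM)
  ∠DHM = 79.54°

Step 14: From HF = 22.61, HM = 27.54, FM = 8, by the inverse law of cosines:
  cos(∠FHM) = (HF² + HM² - FM²) / (2·HF·HM)
  ∠FHM = 14.49°

Step 15: From FH = 22.61, FM = 8, HM = 27.54, by the inverse law of cosines:
  cos(∠HFM) = (FH² + FM² - HM²) / (2·FH·FM)
  ∠HFM = 120.51°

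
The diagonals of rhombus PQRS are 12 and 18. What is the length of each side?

Half-diagonals are 6 and 9. side = sqrt(6^2 + 9^2) = sqrt(117) = 3*sqrt(13)

3*sqrt(13)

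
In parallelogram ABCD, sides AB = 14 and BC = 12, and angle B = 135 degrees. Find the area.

Area = a * b * sin(theta)
Area = 14 * 12 * sin(135 degrees)
Area = 168 * sqrt(2)/2
Area = 84*sqrt(2)

84*sqrt(2)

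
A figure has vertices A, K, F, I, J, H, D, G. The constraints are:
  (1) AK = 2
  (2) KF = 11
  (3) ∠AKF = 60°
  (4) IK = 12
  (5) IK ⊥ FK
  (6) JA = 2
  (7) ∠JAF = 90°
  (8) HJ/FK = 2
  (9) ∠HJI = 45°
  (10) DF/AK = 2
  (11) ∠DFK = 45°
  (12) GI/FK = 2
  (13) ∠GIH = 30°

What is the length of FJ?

Step 1: By the law of cosines on triangle FKA: FA² = 11² + 2² − 2·11·2·cos(60°) = 103, so FA = √103.
Step 2: By the law of cosines on triangle FAJ: FJ² = √103² + 2² − 2·√103·2·cos(90°) = 107, so FJ = √107.

Therefore, the length of FJ = √107.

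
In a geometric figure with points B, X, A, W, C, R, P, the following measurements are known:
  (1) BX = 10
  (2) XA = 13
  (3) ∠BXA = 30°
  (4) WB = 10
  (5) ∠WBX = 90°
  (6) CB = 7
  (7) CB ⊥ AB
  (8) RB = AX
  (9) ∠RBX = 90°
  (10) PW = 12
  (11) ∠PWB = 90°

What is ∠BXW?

Step 1: By the law of cosines on triangle XBW: XW² = 10² + 10² − 2·10·10·cos(90°) = 200, so XW = 10·√2.
Step 2: By the inverse law of cosines on triangle BXW: cos(∠BXW) = (10² + (10·√2)² − 10²) / (2·10·10·√2) = 200/282.84 = 0.7071, so ∠BXW = 45°.

Therefore, the measure of angle ∠BXW = 45°.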